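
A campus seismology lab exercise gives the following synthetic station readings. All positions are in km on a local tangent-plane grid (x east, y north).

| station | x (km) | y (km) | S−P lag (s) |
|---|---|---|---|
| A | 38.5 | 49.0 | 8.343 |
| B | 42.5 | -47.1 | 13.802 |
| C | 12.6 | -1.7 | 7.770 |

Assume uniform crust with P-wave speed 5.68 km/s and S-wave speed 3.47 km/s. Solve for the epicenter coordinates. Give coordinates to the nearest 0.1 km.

x ≈ -35.9 km, y ≈ 47.8 km

Distance from S−P lag: d = Δt · v_P v_S / (v_P − v_S) = Δt · (5.68·3.47)/(5.68−3.47) ≈ 8.9184·Δt.
So d_A = 74.41, d_B = 123.09, d_C = 69.30 km.
Circle about each station: (x − 38.5)² + (y − 49.0)² = 74.41²; (x − 42.5)² + (y + 47.1)² = 123.09²; (x − 12.6)² + (y + 1.7)² = 69.30².
Subtracting pairs of circle equations eliminates x²+y² and gives linear equations (the radical axes):
8.0 x − 192.2 y = -9472.89
-51.8 x − 101.4 y = -2987.24
Solving the 2×2 system: x ≈ -35.9, y ≈ 47.8 km.
Check against A (with the unrounded x, y): √((x − 38.5)²+(y − 49.0)²) = 74.40 ≈ 74.41 km. ✓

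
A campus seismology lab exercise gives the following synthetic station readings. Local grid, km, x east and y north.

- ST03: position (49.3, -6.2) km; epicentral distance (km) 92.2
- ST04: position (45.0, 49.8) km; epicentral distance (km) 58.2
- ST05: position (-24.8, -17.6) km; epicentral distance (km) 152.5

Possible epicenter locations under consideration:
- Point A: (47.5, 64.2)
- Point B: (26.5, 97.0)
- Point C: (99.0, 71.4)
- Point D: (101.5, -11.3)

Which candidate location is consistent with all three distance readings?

Point C

For each candidate, compare |candidate − station| to the reported distance:
Point A: residuals ST03 21.8, ST04 43.6, ST05 43.3 → max 43.6 km
Point B: residuals ST03 13.5, ST04 7.5, ST05 26.9 → max 26.9 km
Point C: residuals ST03 0.0, ST04 0.0, ST05 0.0 → max 0.0 km
Point D: residuals ST03 39.8, ST04 25.0, ST05 26.0 → max 39.8 km
Only Point C has all residuals ≈ 0.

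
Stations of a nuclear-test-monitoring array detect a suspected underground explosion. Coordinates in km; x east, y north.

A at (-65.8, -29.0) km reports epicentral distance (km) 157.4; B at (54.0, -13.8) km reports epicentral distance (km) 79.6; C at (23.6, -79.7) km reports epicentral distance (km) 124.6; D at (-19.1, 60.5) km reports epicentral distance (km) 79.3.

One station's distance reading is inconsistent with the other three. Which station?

C

Solve using three stations at a time. Using A, B, D (subtract circle equations pairwise → linear system) gives (x, y) ≈ (60.0, 65.6).
Distances from that point to each station vs reported:
  A: calculated 157.4 vs reported 157.4 → residual 0.0 km
  B: calculated 79.6 vs reported 79.6 → residual 0.0 km
  C: calculated 149.8 vs reported 124.6 → residual 25.2 km
  D: calculated 79.3 vs reported 79.3 → residual 0.0 km
A, B, D are mutually consistent (residuals ≈ 0); C is off by 25.2 km.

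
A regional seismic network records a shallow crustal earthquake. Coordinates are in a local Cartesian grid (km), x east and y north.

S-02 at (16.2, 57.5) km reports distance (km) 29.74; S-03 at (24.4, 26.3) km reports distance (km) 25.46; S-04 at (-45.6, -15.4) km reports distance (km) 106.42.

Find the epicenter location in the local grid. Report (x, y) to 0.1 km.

(42.7, 44.0)

Circle about each station: (x − 16.2)² + (y − 57.5)² = 29.74²; (x − 24.4)² + (y − 26.3)² = 25.46²; (x + 45.6)² + (y + 15.4)² = 106.42².
Subtracting pairs of circle equations eliminates x²+y² and gives linear equations (the radical axes):
16.4 x − 62.4 y = -2045.38
-123.6 x − 145.8 y = -11692.92
Solving the 2×2 system: x ≈ 42.7, y ≈ 44.0 km.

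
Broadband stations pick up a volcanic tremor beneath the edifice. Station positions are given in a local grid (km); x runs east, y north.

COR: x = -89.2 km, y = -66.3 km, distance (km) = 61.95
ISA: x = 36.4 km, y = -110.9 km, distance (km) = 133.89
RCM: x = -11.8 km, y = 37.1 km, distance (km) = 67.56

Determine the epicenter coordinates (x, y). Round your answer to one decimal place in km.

x ≈ -56.0 km, y ≈ -14.0 km

Circle about each station: (x + 89.2)² + (y + 66.3)² = 61.95²; (x − 36.4)² + (y + 110.9)² = 133.89²; (x + 11.8)² + (y − 37.1)² = 67.56².
Subtracting pairs of circle equations eliminates x²+y² and gives linear equations (the radical axes):
251.2 x − 89.2 y = -12817.29
154.8 x + 206.8 y = -11563.23
Solving the 2×2 system: x ≈ -56.0, y ≈ -14.0 km.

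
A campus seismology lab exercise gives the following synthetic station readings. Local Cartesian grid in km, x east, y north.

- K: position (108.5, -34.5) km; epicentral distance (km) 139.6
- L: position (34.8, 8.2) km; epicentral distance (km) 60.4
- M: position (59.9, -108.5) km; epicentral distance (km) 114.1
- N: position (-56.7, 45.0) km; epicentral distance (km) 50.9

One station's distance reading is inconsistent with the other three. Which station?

Solve using three stations at a time. Using K, L, N (subtract circle equations pairwise → linear system) gives (x, y) ≈ (-25.7, 4.3).
Distances from that point to each station vs reported:
  K: calculated 139.7 vs reported 139.6 → residual 0.1 km
  L: calculated 60.6 vs reported 60.4 → residual 0.2 km
  M: calculated 141.6 vs reported 114.1 → residual 27.5 km
  N: calculated 51.1 vs reported 50.9 → residual 0.2 km
K, L, N are mutually consistent (residuals ≈ 0); M is off by 27.5 km.

M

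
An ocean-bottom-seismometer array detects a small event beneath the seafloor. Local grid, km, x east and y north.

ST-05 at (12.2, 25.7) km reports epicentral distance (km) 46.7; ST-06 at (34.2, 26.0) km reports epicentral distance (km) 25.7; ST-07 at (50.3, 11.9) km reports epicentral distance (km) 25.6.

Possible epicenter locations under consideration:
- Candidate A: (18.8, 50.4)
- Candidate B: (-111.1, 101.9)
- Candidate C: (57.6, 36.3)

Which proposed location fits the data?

Candidate C

For each candidate, compare |candidate − station| to the reported distance:
Candidate A: residuals ST-05 21.1, ST-06 3.2, ST-07 24.1 → max 24.1 km
Candidate B: residuals ST-05 98.2, ST-06 138.2, ST-07 159.2 → max 159.2 km
Candidate C: residuals ST-05 0.1, ST-06 0.1, ST-07 0.1 → max 0.1 km
Only Candidate C has all residuals ≈ 0.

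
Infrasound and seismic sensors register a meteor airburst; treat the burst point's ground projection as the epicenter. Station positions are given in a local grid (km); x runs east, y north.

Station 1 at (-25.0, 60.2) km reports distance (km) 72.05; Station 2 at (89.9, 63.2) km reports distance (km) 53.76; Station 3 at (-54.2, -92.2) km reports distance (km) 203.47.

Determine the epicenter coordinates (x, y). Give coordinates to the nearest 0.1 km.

Circle about each station: (x + 25.0)² + (y − 60.2)² = 72.05²; (x − 89.9)² + (y − 63.2)² = 53.76²; (x + 54.2)² + (y + 92.2)² = 203.47².
Subtracting the Station 1 equation from the Station 2 and Station 3 equations removes the quadratic terms:
229.8 x + 6.0 y = 10128.27
-58.4 x − 304.8 y = -29019.40
Solving the 2×2 system: x ≈ 41.8, y ≈ 87.2 km.
Check against Station 1 (with the unrounded x, y): √((x + 25.0)²+(y − 60.2)²) = 72.05 ≈ 72.05 km. ✓

(41.8, 87.2)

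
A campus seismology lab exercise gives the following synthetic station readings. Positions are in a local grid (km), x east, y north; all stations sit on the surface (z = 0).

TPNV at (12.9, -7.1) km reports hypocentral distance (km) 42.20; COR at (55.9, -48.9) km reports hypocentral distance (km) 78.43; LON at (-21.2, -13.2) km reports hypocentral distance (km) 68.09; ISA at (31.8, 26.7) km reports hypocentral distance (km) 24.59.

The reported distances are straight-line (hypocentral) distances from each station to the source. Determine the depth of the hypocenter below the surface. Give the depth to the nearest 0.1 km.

depth ≈ 24.1 km

Each station gives a sphere (x−x_i)² + (y−y_i)² + z² = d_i² (stations at z=0).
Subtracting the TPNV sphere from COR and LON: z² cancels, leaving linear equations in x and y:
86.0 x − 83.6 y = 928.78
-68.2 x − 12.2 y = -2448.55
Solving: x ≈ 32.001, y ≈ 21.810 km (keep extra digits for the depth step; rounded: 32.0, 21.8).
Then from the TPNV sphere: z² = 42.20² − (x − 12.9)² − (y + 7.1)² with x = 32.001, y = 21.810, so z ≈ 24.087 ≈ 24.1 km.
Check against ISA (with the unrounded solution): distance 24.58 ≈ 24.59 km. ✓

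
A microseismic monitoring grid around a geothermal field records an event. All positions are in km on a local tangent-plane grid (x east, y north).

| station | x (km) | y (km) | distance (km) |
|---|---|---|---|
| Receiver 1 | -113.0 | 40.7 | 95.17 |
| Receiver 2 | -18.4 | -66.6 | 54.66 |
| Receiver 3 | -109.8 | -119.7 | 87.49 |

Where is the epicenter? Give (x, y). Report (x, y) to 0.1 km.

-67.7 km east, -43.0 km north

Circle about each station: (x + 113.0)² + (y − 40.7)² = 95.17²; (x + 18.4)² + (y + 66.6)² = 54.66²; (x + 109.8)² + (y + 119.7)² = 87.49².
Subtracting the Receiver 1 equation from the Receiver 2 and Receiver 3 equations removes the quadratic terms:
189.2 x − 214.6 y = -3581.76
6.4 x − 320.8 y = 13361.47
Solving the 2×2 system: x ≈ -67.7, y ≈ -43.0 km.
Check against Receiver 1 (with the unrounded x, y): √((x + 113.0)²+(y − 40.7)²) = 95.17 ≈ 95.17 km. ✓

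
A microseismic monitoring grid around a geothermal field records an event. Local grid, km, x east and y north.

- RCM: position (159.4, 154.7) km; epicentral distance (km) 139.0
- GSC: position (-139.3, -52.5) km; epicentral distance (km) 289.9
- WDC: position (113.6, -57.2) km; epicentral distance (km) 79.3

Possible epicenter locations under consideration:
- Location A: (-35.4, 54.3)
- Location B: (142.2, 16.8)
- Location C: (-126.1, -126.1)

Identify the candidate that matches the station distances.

For each candidate, compare |candidate − station| to the reported distance:
Location A: residuals RCM 80.2, GSC 140.9, WDC 106.8 → max 140.9 km
Location B: residuals RCM 0.0, GSC 0.0, WDC 0.0 → max 0.0 km
Location C: residuals RCM 261.4, GSC 215.1, WDC 170.1 → max 261.4 km
Only Location B has all residuals ≈ 0.

Location B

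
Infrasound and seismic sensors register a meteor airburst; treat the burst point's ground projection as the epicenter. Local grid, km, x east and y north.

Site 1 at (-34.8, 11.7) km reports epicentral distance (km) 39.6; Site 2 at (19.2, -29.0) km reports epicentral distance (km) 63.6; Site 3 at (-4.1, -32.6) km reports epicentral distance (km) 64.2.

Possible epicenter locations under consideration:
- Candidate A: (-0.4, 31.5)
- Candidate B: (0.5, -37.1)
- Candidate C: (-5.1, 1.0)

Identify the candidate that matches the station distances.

Candidate A

For each candidate, compare |candidate − station| to the reported distance:
Candidate A: residuals Site 1 0.1, Site 2 0.0, Site 3 0.0 → max 0.1 km
Candidate B: residuals Site 1 20.6, Site 2 43.2, Site 3 57.8 → max 57.8 km
Candidate C: residuals Site 1 8.0, Site 2 25.0, Site 3 30.6 → max 30.6 km
Only Candidate A has all residuals ≈ 0.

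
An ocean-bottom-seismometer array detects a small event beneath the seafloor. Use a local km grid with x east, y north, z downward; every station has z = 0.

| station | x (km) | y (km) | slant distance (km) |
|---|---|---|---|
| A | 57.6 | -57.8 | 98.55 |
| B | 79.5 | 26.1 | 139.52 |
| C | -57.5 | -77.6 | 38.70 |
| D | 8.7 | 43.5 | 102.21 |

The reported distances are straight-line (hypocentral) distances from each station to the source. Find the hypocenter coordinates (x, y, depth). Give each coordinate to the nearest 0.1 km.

Each station gives a sphere (x−x_i)² + (y−y_i)² + z² = d_i² (stations at z=0).
Subtracting the A sphere from B and C: z² cancels, leaving linear equations in x and y:
43.8 x + 167.8 y = -9410.87
-230.2 x − 39.6 y = 10883.82
Solving: x ≈ -39.401, y ≈ -45.799 km (keep extra digits for the depth step; rounded: -39.4, -45.8).
Then from the A sphere: z² = 98.55² − (x − 57.6)² − (y + 57.8)² with x = -39.401, y = -45.799, so z ≈ 12.605 ≈ 12.6 km.

(-39.4, -45.8, 12.6)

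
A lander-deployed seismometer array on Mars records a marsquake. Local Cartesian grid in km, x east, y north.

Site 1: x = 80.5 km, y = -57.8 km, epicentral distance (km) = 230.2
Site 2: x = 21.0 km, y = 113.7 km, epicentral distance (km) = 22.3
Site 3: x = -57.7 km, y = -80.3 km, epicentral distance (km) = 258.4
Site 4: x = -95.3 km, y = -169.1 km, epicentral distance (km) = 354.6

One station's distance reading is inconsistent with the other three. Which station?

Site 2

Solve using three stations at a time. Using Site 1, Site 3, Site 4 (subtract circle equations pairwise → linear system) gives (x, y) ≈ (23.1, 165.2).
Distances from that point to each station vs reported:
  Site 1: calculated 230.2 vs reported 230.2 → residual 0.0 km
  Site 2: calculated 51.5 vs reported 22.3 → residual 29.2 km
  Site 3: calculated 258.4 vs reported 258.4 → residual 0.0 km
  Site 4: calculated 354.6 vs reported 354.6 → residual 0.0 km
Site 1, Site 3, Site 4 are mutually consistent (residuals ≈ 0); Site 2 is off by 29.2 km.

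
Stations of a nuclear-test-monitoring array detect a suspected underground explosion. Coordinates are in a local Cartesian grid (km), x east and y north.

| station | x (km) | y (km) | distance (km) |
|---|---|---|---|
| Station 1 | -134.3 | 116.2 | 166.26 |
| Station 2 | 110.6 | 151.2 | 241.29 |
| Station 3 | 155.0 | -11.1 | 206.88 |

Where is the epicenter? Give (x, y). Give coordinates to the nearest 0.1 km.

x ≈ -51.2 km, y ≈ -27.8 km

Circle about each station: (x + 134.3)² + (y − 116.2)² = 166.26²; (x − 110.6)² + (y − 151.2)² = 241.29²; (x − 155.0)² + (y + 11.1)² = 206.88².
Subtracting pairs of circle equations eliminates x²+y² and gives linear equations (the radical axes):
489.8 x + 70.0 y = -27023.61
578.6 x − 254.6 y = -22547.67
Solving the 2×2 system: x ≈ -51.2, y ≈ -27.8 km.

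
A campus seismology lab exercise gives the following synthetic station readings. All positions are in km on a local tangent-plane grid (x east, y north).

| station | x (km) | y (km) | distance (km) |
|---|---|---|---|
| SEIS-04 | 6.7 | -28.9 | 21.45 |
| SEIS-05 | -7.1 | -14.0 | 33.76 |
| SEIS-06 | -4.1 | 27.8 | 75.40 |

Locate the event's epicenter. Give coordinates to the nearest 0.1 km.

Circle about each station: (x − 6.7)² + (y + 28.9)² = 21.45²; (x + 7.1)² + (y + 14.0)² = 33.76²; (x + 4.1)² + (y − 27.8)² = 75.40².
Subtracting the SEIS-04 equation from the SEIS-05 and SEIS-06 equations removes the quadratic terms:
-27.6 x + 29.8 y = -1313.33
-21.6 x + 113.4 y = -5315.51
Solving the 2×2 system: x ≈ -3.8, y ≈ -47.6 km.
Check against SEIS-04 (with the unrounded x, y): √((x − 6.7)²+(y + 28.9)²) = 21.45 ≈ 21.45 km. ✓

x ≈ -3.8 km, y ≈ -47.6 km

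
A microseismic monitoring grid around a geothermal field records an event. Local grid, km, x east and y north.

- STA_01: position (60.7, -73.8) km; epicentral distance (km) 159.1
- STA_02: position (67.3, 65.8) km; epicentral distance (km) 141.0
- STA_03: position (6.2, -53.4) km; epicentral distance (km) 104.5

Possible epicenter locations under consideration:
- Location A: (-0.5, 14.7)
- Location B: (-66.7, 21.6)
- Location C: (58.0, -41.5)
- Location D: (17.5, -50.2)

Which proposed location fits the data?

For each candidate, compare |candidate − station| to the reported distance:
Location A: residuals STA_01 51.5, STA_02 56.1, STA_03 36.1 → max 56.1 km
Location B: residuals STA_01 0.1, STA_02 0.1, STA_03 0.1 → max 0.1 km
Location C: residuals STA_01 126.7, STA_02 33.3, STA_03 51.4 → max 126.7 km
Location D: residuals STA_01 109.9, STA_02 14.8, STA_03 92.8 → max 109.9 km
Only Location B has all residuals ≈ 0.

Location B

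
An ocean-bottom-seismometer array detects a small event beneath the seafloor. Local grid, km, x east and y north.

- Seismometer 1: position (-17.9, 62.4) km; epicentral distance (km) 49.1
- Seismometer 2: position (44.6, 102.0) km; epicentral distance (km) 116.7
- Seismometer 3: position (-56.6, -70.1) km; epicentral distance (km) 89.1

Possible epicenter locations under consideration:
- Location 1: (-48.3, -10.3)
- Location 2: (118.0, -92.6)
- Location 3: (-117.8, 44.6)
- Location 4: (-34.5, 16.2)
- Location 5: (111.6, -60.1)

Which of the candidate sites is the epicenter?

Location 4

For each candidate, compare |candidate − station| to the reported distance:
Location 1: residuals Seismometer 1 29.7, Seismometer 2 29.0, Seismometer 3 28.7 → max 29.7 km
Location 2: residuals Seismometer 1 157.0, Seismometer 2 91.3, Seismometer 3 86.9 → max 157.0 km
Location 3: residuals Seismometer 1 52.4, Seismometer 2 55.5, Seismometer 3 40.9 → max 55.5 km
Location 4: residuals Seismometer 1 0.0, Seismometer 2 0.0, Seismometer 3 0.0 → max 0.0 km
Location 5: residuals Seismometer 1 129.2, Seismometer 2 58.7, Seismometer 3 79.4 → max 129.2 km
Only Location 4 has all residuals ≈ 0.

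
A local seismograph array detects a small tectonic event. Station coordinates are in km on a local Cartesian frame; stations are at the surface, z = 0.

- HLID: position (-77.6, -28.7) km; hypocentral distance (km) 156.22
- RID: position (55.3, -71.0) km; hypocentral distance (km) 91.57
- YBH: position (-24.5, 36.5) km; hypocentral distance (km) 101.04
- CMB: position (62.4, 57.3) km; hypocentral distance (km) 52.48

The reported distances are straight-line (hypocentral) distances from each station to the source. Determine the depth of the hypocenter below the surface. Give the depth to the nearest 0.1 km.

Each station gives a sphere (x−x_i)² + (y−y_i)² + z² = d_i² (stations at z=0).
Subtracting the HLID sphere from RID and YBH: z² cancels, leaving linear equations in x and y:
265.8 x − 84.6 y = 17273.26
106.2 x + 130.4 y = 9282.66
Solving: x ≈ 69.601, y ≈ 14.501 km (keep extra digits for the depth step; rounded: 69.6, 14.5).
Then from the HLID sphere: z² = 156.22² − (x + 77.6)² − (y + 28.7)² with x = 69.601, y = 14.501, so z ≈ 29.500 ≈ 29.5 km.

depth ≈ 29.5 km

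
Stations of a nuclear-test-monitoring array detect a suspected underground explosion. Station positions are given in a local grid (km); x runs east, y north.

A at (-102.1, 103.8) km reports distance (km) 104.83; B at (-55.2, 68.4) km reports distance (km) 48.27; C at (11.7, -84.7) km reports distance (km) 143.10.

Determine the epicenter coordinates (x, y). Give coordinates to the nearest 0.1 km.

Circle about each station: (x + 102.1)² + (y − 103.8)² = 104.83²; (x + 55.2)² + (y − 68.4)² = 48.27²; (x − 11.7)² + (y + 84.7)² = 143.10².
Subtracting the A equation from the B and C equations removes the quadratic terms:
93.8 x − 70.8 y = -4813.91
227.6 x − 377.0 y = -23376.15
Solving the 2×2 system: x ≈ -8.3, y ≈ 57.0 km.
Check against A (with the unrounded x, y): √((x + 102.1)²+(y − 103.8)²) = 104.83 ≈ 104.83 km. ✓

(-8.3, 57.0)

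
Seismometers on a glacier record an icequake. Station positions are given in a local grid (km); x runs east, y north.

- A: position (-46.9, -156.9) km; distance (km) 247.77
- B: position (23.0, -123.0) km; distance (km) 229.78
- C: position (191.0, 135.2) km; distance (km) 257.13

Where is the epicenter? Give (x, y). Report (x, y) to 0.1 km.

(-62.2, 90.4)

Circle about each station: (x + 46.9)² + (y + 156.9)² = 247.77²; (x − 23.0)² + (y + 123.0)² = 229.78²; (x − 191.0)² + (y − 135.2)² = 257.13².
Subtracting the A equation from the B and C equations removes the quadratic terms:
139.8 x + 67.8 y = -2568.10
475.8 x + 584.2 y = 23216.96
Solving the 2×2 system: x ≈ -62.2, y ≈ 90.4 km.
Check against A (with the unrounded x, y): √((x + 46.9)²+(y + 156.9)²) = 247.79 ≈ 247.77 km. ✓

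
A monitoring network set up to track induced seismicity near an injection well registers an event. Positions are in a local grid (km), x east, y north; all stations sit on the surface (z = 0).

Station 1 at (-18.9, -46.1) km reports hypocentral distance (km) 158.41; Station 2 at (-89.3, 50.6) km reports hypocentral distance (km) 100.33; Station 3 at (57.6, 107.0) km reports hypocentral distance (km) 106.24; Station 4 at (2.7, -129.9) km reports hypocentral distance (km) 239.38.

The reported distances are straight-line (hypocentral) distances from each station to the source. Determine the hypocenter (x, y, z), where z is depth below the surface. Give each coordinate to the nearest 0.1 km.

(-27.8, 99.1, 62.7)

Each station gives a sphere (x−x_i)² + (y−y_i)² + z² = d_i² (stations at z=0).
Subtracting the Station 1 sphere from Station 2 and Station 3: z² cancels, leaving linear equations in x and y:
-140.8 x + 193.4 y = 23080.05
153.0 x + 306.2 y = 26091.13
Solving: x ≈ -27.799, y ≈ 99.100 km (keep extra digits for the depth step; rounded: -27.8, 99.1).
Then from the Station 1 sphere: z² = 158.41² − (x + 18.9)² − (y + 46.1)² with x = -27.799, y = 99.100, so z ≈ 62.702 ≈ 62.7 km.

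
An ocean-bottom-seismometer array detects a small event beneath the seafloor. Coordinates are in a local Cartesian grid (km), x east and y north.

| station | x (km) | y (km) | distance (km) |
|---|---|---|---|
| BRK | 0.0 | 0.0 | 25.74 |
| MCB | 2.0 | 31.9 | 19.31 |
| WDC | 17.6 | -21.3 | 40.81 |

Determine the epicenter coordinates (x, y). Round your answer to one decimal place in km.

x ≈ 16.8 km, y ≈ 19.5 km

Circle about each station: x² + y² = 25.74²; (x − 2.0)² + (y − 31.9)² = 19.31²; (x − 17.6)² + (y + 21.3)² = 40.81².
Subtracting the BRK equation from the MCB and WDC equations removes the quadratic terms:
4.0 x + 63.8 y = 1311.28
35.2 x − 42.6 y = -239.46
Solving the 2×2 system: x ≈ 16.8, y ≈ 19.5 km.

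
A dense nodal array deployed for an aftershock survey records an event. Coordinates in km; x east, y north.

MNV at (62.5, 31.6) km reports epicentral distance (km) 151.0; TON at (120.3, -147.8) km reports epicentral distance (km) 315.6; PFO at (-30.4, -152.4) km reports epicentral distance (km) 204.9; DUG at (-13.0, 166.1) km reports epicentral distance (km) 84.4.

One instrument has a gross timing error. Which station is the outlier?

Solve using three stations at a time. Using MNV, TON, DUG (subtract circle equations pairwise → linear system) gives (x, y) ≈ (-70.0, 104.0).
Distances from that point to each station vs reported:
  MNV: calculated 150.9 vs reported 151.0 → residual 0.1 km
  TON: calculated 315.6 vs reported 315.6 → residual 0.0 km
  PFO: calculated 259.4 vs reported 204.9 → residual 54.5 km
  DUG: calculated 84.3 vs reported 84.4 → residual 0.1 km
MNV, TON, DUG are mutually consistent (residuals ≈ 0); PFO is off by 54.5 km.

PFO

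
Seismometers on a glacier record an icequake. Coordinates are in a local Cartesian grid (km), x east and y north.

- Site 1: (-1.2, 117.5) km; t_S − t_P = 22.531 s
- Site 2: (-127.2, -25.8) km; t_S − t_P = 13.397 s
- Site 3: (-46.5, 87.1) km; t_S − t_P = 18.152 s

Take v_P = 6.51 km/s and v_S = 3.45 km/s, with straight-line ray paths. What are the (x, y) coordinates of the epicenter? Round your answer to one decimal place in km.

-30.8 km east, -45.2 km north

Distance from S−P lag: d = Δt · v_P v_S / (v_P − v_S) = Δt · (6.51·3.45)/(6.51−3.45) ≈ 7.3397·Δt.
So d_Site 1 = 165.37, d_Site 2 = 98.33, d_Site 3 = 133.23 km.
Circle about each station: (x + 1.2)² + (y − 117.5)² = 165.37²; (x + 127.2)² + (y + 25.8)² = 98.33²; (x + 46.5)² + (y − 87.1)² = 133.23².
Subtracting pairs of circle equations eliminates x²+y² and gives linear equations (the radical axes):
-252.0 x − 286.6 y = 20716.24
-90.6 x − 60.8 y = 5537.97
Solving the 2×2 system: x ≈ -30.8, y ≈ -45.2 km.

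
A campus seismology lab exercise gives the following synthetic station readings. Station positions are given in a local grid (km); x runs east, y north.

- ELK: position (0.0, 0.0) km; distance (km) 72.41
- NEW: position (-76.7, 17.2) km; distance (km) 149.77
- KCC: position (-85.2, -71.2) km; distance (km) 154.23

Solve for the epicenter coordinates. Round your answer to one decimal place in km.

x ≈ 64.3 km, y ≈ -33.3 km

Circle about each station: x² + y² = 72.41²; (x + 76.7)² + (y − 17.2)² = 149.77²; (x + 85.2)² + (y + 71.2)² = 154.23².
Subtracting the ELK equation from the NEW and KCC equations removes the quadratic terms:
-153.4 x + 34.4 y = -11009.11
-170.4 x − 142.4 y = -6215.20
Solving the 2×2 system: x ≈ 64.3, y ≈ -33.3 km.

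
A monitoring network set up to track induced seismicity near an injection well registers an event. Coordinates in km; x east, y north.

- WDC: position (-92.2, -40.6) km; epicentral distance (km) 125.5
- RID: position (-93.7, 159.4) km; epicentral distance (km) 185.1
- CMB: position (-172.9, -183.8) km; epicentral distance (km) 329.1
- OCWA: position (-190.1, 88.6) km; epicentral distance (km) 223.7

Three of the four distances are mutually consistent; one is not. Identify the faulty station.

Solve using three stations at a time. Using WDC, RID, OCWA (subtract circle equations pairwise → linear system) gives (x, y) ≈ (20.8, 14.0).
Distances from that point to each station vs reported:
  WDC: calculated 125.4 vs reported 125.5 → residual 0.1 km
  RID: calculated 185.1 vs reported 185.1 → residual 0.0 km
  CMB: calculated 276.8 vs reported 329.1 → residual 52.3 km
  OCWA: calculated 223.7 vs reported 223.7 → residual 0.0 km
WDC, RID, OCWA are mutually consistent (residuals ≈ 0); CMB is off by 52.3 km.

CMB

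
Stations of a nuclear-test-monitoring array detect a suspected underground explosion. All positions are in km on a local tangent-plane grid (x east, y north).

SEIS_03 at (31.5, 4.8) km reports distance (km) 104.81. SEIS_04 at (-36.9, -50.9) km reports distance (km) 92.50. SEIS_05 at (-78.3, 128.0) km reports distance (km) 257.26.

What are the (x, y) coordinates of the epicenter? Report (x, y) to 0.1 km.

41.8 km east, -99.5 km north

Circle about each station: (x − 31.5)² + (y − 4.8)² = 104.81²; (x + 36.9)² + (y + 50.9)² = 92.50²; (x + 78.3)² + (y − 128.0)² = 257.26².
Subtracting pairs of circle equations eliminates x²+y² and gives linear equations (the radical axes):
-136.8 x − 111.4 y = 5366.02
-219.6 x + 246.4 y = -33697.97
Solving the 2×2 system: x ≈ 41.8, y ≈ -99.5 km.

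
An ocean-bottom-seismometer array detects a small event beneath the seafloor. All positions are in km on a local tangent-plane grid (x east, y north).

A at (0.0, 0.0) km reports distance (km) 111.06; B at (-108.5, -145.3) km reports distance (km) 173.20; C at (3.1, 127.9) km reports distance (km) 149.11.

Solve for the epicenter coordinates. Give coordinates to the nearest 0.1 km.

-107.5 km east, 27.9 km north

Circle about each station: x² + y² = 111.06²; (x + 108.5)² + (y + 145.3)² = 173.20²; (x − 3.1)² + (y − 127.9)² = 149.11².
Subtracting the A equation from the B and C equations removes the quadratic terms:
-217.0 x − 290.6 y = 15220.42
6.2 x + 255.8 y = 6468.55
Solving the 2×2 system: x ≈ -107.5, y ≈ 27.9 km.
Check against A (with the unrounded x, y): √(x²+y²) = 111.05 ≈ 111.06 km. ✓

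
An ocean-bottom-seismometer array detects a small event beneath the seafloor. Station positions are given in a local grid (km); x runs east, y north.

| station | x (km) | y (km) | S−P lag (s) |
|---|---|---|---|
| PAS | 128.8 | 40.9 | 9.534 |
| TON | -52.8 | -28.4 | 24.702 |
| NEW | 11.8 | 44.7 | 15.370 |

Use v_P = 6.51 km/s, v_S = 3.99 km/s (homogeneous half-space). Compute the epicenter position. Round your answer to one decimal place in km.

x ≈ 139.4 km, y ≈ 138.6 km

Distance from S−P lag: d = Δt · v_P v_S / (v_P − v_S) = Δt · (6.51·3.99)/(6.51−3.99) ≈ 10.3075·Δt.
So d_PAS = 98.27, d_TON = 254.62, d_NEW = 158.43 km.
Circle about each station: (x − 128.8)² + (y − 40.9)² = 98.27²; (x + 52.8)² + (y + 28.4)² = 254.62²; (x − 11.8)² + (y − 44.7)² = 158.43².
Subtracting the PAS equation from the TON and NEW equations removes the quadratic terms:
-363.2 x − 138.6 y = -69842.20
-234.0 x + 7.6 y = -31567.99
Solving the 2×2 system: x ≈ 139.4, y ≈ 138.6 km.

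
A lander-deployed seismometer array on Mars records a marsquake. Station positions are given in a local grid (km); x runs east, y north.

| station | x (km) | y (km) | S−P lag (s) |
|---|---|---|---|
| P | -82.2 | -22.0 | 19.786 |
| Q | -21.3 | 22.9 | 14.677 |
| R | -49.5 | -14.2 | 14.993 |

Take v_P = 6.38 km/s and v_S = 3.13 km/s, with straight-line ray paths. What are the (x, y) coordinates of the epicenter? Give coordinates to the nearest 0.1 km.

(37.0, -45.9)

Distance from S−P lag: d = Δt · v_P v_S / (v_P − v_S) = Δt · (6.38·3.13)/(6.38−3.13) ≈ 6.1444·Δt.
So d_P = 121.57, d_Q = 90.18, d_R = 92.12 km.
Circle about each station: (x + 82.2)² + (y + 22.0)² = 121.57²; (x + 21.3)² + (y − 22.9)² = 90.18²; (x + 49.5)² + (y + 14.2)² = 92.12².
Subtracting the P equation from the Q and R equations removes the quadratic terms:
121.8 x + 89.8 y = 384.09
65.4 x + 15.6 y = 1704.22
Solving the 2×2 system: x ≈ 37.0, y ≈ -45.9 km.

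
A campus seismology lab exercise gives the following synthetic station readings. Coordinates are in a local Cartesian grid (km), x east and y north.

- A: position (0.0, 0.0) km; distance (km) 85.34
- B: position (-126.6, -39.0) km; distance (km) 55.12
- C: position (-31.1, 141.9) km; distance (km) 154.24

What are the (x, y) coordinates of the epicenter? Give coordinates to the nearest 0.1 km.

-85.3 km east, -2.5 km north

Circle about each station: x² + y² = 85.34²; (x + 126.6)² + (y + 39.0)² = 55.12²; (x + 31.1)² + (y − 141.9)² = 154.24².
Subtracting the A equation from the B and C equations removes the quadratic terms:
-253.2 x − 78.0 y = 21793.26
-62.2 x + 283.8 y = 4595.76
Solving the 2×2 system: x ≈ -85.3, y ≈ -2.5 km.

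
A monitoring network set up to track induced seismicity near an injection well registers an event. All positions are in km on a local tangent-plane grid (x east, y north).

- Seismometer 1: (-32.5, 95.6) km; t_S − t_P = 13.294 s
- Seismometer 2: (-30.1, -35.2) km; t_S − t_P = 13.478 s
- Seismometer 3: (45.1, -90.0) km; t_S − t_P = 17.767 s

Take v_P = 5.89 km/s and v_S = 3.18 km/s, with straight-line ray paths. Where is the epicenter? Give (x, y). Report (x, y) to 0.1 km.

Distance from S−P lag: d = Δt · v_P v_S / (v_P − v_S) = Δt · (5.89·3.18)/(5.89−3.18) ≈ 6.9115·Δt.
So d_Seismometer 1 = 91.88, d_Seismometer 2 = 93.15, d_Seismometer 3 = 122.80 km.
Circle about each station: (x + 32.5)² + (y − 95.6)² = 91.88²; (x + 30.1)² + (y + 35.2)² = 93.15²; (x − 45.1)² + (y + 90.0)² = 122.80².
Subtracting pairs of circle equations eliminates x²+y² and gives linear equations (the radical axes):
4.8 x − 261.6 y = -8285.55
155.2 x − 371.2 y = -6699.51
Solving the 2×2 system: x ≈ 34.1, y ≈ 32.3 km.

(34.1, 32.3)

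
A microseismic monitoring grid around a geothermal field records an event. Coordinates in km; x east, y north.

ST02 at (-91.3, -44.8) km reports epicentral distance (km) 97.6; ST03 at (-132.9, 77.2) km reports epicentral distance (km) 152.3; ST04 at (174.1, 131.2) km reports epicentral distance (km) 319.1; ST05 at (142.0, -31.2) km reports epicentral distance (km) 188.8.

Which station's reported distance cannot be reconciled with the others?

ST03

Solve using three stations at a time. Using ST02, ST04, ST05 (subtract circle equations pairwise → linear system) gives (x, y) ≈ (-26.0, -117.4).
Distances from that point to each station vs reported:
  ST02: calculated 97.6 vs reported 97.6 → residual 0.0 km
  ST03: calculated 222.0 vs reported 152.3 → residual 69.7 km
  ST04: calculated 319.1 vs reported 319.1 → residual 0.0 km
  ST05: calculated 188.8 vs reported 188.8 → residual 0.0 km
ST02, ST04, ST05 are mutually consistent (residuals ≈ 0); ST03 is off by 69.7 km.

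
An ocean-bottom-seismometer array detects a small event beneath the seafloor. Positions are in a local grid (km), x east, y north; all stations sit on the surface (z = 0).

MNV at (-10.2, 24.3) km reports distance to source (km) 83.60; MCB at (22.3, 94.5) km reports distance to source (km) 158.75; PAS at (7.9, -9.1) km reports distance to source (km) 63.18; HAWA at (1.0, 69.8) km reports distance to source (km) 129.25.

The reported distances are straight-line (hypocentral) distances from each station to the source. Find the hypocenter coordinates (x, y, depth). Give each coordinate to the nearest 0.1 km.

Each station gives a sphere (x−x_i)² + (y−y_i)² + z² = d_i² (stations at z=0).
Subtracting the MNV sphere from MCB and PAS: z² cancels, leaving linear equations in x and y:
65.0 x + 140.4 y = -9479.59
36.2 x − 66.8 y = 2447.94
Solving: x ≈ -30.723, y ≈ -53.295 km (keep extra digits for the depth step; rounded: -30.7, -53.3).
Then from the MNV sphere: z² = 83.60² − (x + 10.2)² − (y − 24.3)² with x = -30.723, y = -53.295, so z ≈ 23.383 ≈ 23.4 km.
Check against HAWA (with the unrounded solution): distance 129.25 ≈ 129.25 km. ✓

x ≈ -30.7 km, y ≈ -53.3 km, depth ≈ 23.4 km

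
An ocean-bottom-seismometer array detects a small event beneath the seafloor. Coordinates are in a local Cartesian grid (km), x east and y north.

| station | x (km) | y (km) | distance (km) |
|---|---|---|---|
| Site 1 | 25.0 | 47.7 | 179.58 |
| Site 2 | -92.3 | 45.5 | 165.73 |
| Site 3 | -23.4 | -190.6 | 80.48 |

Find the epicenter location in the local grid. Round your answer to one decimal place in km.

x ≈ -51.0 km, y ≈ -115.0 km

Circle about each station: (x − 25.0)² + (y − 47.7)² = 179.58²; (x + 92.3)² + (y − 45.5)² = 165.73²; (x + 23.4)² + (y + 190.6)² = 80.48².
Subtracting the Site 1 equation from the Site 2 and Site 3 equations removes the quadratic terms:
-234.6 x − 4.4 y = 12471.79
-96.8 x − 476.6 y = 59747.58
Solving the 2×2 system: x ≈ -51.0, y ≈ -115.0 km.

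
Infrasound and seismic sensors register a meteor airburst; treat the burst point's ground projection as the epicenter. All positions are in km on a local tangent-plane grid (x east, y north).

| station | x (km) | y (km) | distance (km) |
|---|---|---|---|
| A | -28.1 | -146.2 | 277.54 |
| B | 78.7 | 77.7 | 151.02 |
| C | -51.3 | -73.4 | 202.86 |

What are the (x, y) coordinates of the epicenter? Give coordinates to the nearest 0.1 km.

-63.3 km east, 129.1 km north

Circle about each station: (x + 28.1)² + (y + 146.2)² = 277.54²; (x − 78.7)² + (y − 77.7)² = 151.02²; (x + 51.3)² + (y + 73.4)² = 202.86².
Subtracting pairs of circle equations eliminates x²+y² and gives linear equations (the radical axes):
213.6 x + 447.8 y = 44288.34
-46.4 x + 145.6 y = 21731.47
Solving the 2×2 system: x ≈ -63.3, y ≈ 129.1 km.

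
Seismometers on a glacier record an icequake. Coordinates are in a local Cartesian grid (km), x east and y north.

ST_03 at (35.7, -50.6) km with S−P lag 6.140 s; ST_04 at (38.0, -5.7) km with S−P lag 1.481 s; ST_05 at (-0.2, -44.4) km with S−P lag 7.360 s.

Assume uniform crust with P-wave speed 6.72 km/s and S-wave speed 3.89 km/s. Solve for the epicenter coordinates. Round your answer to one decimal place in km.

(46.4, 5.1)

Distance from S−P lag: d = Δt · v_P v_S / (v_P − v_S) = Δt · (6.72·3.89)/(6.72−3.89) ≈ 9.2370·Δt.
So d_ST_03 = 56.72, d_ST_04 = 13.68, d_ST_05 = 67.98 km.
Circle about each station: (x − 35.7)² + (y + 50.6)² = 56.72²; (x − 38.0)² + (y + 5.7)² = 13.68²; (x + 0.2)² + (y + 44.4)² = 67.98².
Subtracting pairs of circle equations eliminates x²+y² and gives linear equations (the radical axes):
4.6 x + 89.8 y = 671.66
-71.8 x + 12.4 y = -3267.57
Solving the 2×2 system: x ≈ 46.4, y ≈ 5.1 km.
Check against ST_03 (with the unrounded x, y): √((x − 35.7)²+(y + 50.6)²) = 56.72 ≈ 56.72 km. ✓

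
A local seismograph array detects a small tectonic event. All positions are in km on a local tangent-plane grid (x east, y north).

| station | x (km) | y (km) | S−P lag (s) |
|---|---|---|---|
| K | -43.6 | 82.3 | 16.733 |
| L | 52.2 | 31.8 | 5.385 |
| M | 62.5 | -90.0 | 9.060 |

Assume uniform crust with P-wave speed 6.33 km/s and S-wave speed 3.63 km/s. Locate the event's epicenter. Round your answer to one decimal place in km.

Distance from S−P lag: d = Δt · v_P v_S / (v_P − v_S) = Δt · (6.33·3.63)/(6.33−3.63) ≈ 8.5103·Δt.
So d_K = 142.40, d_L = 45.83, d_M = 77.10 km.
Circle about each station: (x + 43.6)² + (y − 82.3)² = 142.40²; (x − 52.2)² + (y − 31.8)² = 45.83²; (x − 62.5)² + (y + 90.0)² = 77.10².
Subtracting the K equation from the L and M equations removes the quadratic terms:
191.6 x − 101.0 y = 13239.20
212.2 x − 344.6 y = 17665.35
Solving the 2×2 system: x ≈ 62.3, y ≈ -12.9 km.

62.3 km east, -12.9 km north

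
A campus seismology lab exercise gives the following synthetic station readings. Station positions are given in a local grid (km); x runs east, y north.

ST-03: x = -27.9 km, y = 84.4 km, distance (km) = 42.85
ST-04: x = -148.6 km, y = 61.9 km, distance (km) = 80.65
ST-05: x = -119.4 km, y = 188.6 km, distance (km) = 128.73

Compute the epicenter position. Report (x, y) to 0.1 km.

(-68.4, 70.4)

Circle about each station: (x + 27.9)² + (y − 84.4)² = 42.85²; (x + 148.6)² + (y − 61.9)² = 80.65²; (x + 119.4)² + (y − 188.6)² = 128.73².
Subtracting pairs of circle equations eliminates x²+y² and gives linear equations (the radical axes):
-241.4 x − 45.0 y = 13343.50
-183.0 x + 208.4 y = 27189.26
Solving the 2×2 system: x ≈ -68.4, y ≈ 70.4 km.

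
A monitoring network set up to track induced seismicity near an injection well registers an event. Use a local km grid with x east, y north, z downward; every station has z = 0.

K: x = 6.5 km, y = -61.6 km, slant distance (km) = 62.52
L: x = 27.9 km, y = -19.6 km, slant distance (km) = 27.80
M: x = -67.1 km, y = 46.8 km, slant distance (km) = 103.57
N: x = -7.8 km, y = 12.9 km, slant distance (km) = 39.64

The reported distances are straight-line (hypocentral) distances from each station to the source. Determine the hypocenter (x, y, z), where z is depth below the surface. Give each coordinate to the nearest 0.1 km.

x ≈ 20.0 km, y ≈ -4.7 km, depth ≈ 22.1 km

Each station gives a sphere (x−x_i)² + (y−y_i)² + z² = d_i² (stations at z=0).
Subtracting the K sphere from L and M: z² cancels, leaving linear equations in x and y:
42.8 x + 84.0 y = 461.67
-147.2 x + 216.8 y = -3962.15
Solving: x ≈ 20.002, y ≈ -4.695 km (keep extra digits for the depth step; rounded: 20.0, -4.7).
Then from the K sphere: z² = 62.52² − (x − 6.5)² − (y + 61.6)² with x = 20.002, y = -4.695, so z ≈ 22.097 ≈ 22.1 km.
Check against N (with the unrounded solution): distance 39.63 ≈ 39.64 km. ✓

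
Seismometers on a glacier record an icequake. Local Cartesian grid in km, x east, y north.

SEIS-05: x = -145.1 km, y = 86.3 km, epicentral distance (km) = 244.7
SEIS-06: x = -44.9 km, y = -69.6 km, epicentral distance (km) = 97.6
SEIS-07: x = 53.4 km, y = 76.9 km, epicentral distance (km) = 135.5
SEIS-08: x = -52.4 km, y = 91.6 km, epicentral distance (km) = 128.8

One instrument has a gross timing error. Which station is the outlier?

Solve using three stations at a time. Using SEIS-05, SEIS-06, SEIS-07 (subtract circle equations pairwise → linear system) gives (x, y) ≈ (52.1, -58.6).
Distances from that point to each station vs reported:
  SEIS-05: calculated 244.7 vs reported 244.7 → residual 0.0 km
  SEIS-06: calculated 97.6 vs reported 97.6 → residual 0.0 km
  SEIS-07: calculated 135.5 vs reported 135.5 → residual 0.0 km
  SEIS-08: calculated 183.0 vs reported 128.8 → residual 54.2 km
SEIS-05, SEIS-06, SEIS-07 are mutually consistent (residuals ≈ 0); SEIS-08 is off by 54.2 km.

SEIS-08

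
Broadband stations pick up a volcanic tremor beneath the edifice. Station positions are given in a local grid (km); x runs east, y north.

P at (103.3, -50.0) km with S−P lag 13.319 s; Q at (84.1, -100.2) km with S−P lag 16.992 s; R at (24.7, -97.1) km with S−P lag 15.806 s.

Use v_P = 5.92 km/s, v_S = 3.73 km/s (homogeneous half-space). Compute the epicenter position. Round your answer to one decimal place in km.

Distance from S−P lag: d = Δt · v_P v_S / (v_P − v_S) = Δt · (5.92·3.73)/(5.92−3.73) ≈ 10.0829·Δt.
So d_P = 134.29, d_Q = 171.33, d_R = 159.37 km.
Circle about each station: (x − 103.3)² + (y + 50.0)² = 134.29²; (x − 84.1)² + (y + 100.2)² = 171.33²; (x − 24.7)² + (y + 97.1)² = 159.37².
Subtracting the P equation from the Q and R equations removes the quadratic terms:
-38.4 x − 100.4 y = -7378.20
-157.2 x − 94.2 y = -10497.38
Solving the 2×2 system: x ≈ 29.5, y ≈ 62.2 km.
Check against P (with the unrounded x, y): √((x − 103.3)²+(y + 50.0)²) = 134.30 ≈ 134.29 km. ✓

29.5 km east, 62.2 km north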